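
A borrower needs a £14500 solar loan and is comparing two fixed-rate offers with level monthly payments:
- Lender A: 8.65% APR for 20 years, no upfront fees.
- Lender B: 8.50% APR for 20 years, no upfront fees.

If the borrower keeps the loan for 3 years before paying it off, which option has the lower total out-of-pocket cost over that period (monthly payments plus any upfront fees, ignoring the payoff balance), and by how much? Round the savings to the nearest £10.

Lender B by £50

Lender A: at 8.65% the monthly rate is 0.0072083, so the payment is 14,500 × 0.0072083 / (1 − 1.0072083^−240) = £127.21.
Lender B: at 8.50% the monthly rate is 0.0070833, so the payment is 14,500 × 0.0070833 / (1 − 1.0070833^−240) = £125.83.
Over 36 months: Lender A costs 36 × £127.21 = £4,579.56; Lender B costs 36 × £125.83 = £4,529.88.
Lender B is cheaper by £4,579.56 − £4,529.88 = £49.68.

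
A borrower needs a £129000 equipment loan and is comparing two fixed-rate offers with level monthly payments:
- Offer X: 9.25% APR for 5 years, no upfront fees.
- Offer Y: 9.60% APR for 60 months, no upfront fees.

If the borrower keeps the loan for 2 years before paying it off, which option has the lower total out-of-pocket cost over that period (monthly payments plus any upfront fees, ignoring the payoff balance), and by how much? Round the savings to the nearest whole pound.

Offer X: monthly rate = 9.25%/12 = 0.0077083; payment = 129,000 × 0.0077083 / (1 − (1+0.0077083)^−60) = £2,693.51.
Offer Y: monthly rate = 9.6%/12 = 0.0080000; payment = 129,000 × 0.0080000 / (1 − (1+0.0080000)^−60) = £2,715.55.
Over 24 months: Offer X costs 24 × £2,693.51 = £64,644.24; Offer Y costs 24 × £2,715.55 = £65,173.20.
Offer X is cheaper by £65,173.20 − £64,644.24 = £528.96.

Offer X by £529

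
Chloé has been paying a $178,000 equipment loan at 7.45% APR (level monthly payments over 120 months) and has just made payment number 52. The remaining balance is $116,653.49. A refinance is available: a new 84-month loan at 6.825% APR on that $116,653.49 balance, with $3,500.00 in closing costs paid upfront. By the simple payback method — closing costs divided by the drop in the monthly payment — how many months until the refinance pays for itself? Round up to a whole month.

Current payment = 178,000 × 7.45%/12 / (1 − (1+0.0062083)^−120) = $2,108.25.
Refinanced payment = 116,653.49 × 0.0056875 / (1 − (1+0.0056875)^−84) = $1,750.65.
Monthly savings = $2,108.25 − $1,750.65 = $357.60.
Break-even = $3,500.00 / $357.60 = 9.79 → 10 months.

10 months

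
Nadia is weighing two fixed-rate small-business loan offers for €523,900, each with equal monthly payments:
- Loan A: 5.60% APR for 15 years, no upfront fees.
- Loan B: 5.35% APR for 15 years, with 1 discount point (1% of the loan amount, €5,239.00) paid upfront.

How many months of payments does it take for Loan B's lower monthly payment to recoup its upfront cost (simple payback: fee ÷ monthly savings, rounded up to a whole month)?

Loan A: monthly rate = 5.6%/12 = 0.0046667; payment = 523,900 × 0.0046667 / (1 − (1+0.0046667)^−180) = €4,308.55.
Loan B: at 5.35% the monthly rate is 0.0044583, so the payment is 523,900 × 0.0044583 / (1 − 1.0044583^−180) = €4,239.11.
Monthly savings = €4,308.55 − €4,239.11 = €69.44.
Break-even = €5,239.00 / €69.44 = 75.45 → 76 months.

76 months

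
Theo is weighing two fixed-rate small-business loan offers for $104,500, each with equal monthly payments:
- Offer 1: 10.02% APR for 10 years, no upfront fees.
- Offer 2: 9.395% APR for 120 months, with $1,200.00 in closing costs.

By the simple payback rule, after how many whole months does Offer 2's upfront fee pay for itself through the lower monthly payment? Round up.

34 months

Offer 1: monthly rate = 10.02%/12 = 0.0083500; payment = 104,500 × 0.0083500 / (1 − (1+0.0083500)^−120) = $1,382.13.
Offer 2: monthly rate = 9.395%/12 = 0.0078292; payment = 104,500 × 0.0078292 / (1 − (1+0.0078292)^−120) = $1,346.20.
Monthly savings = $1,382.13 − $1,346.20 = $35.93.
Break-even = $1,200.00 / $35.93 = 33.40 → 34 months.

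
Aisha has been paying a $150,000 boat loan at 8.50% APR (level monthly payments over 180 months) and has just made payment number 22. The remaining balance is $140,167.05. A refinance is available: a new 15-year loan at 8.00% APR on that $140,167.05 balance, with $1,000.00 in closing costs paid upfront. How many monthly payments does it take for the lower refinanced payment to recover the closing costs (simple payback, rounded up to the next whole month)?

8 months

Current payment = 150,000 × 8.5%/12 / (1 − (1+0.0070833)^−180) = $1,477.11.
Refinanced payment = 140,167.05 × 0.0066667 / (1 − (1+0.0066667)^−180) = $1,339.51.
Monthly savings = $1,477.11 − $1,339.51 = $137.60.
Break-even = $1,000.00 / $137.60 = 7.27 → 8 months.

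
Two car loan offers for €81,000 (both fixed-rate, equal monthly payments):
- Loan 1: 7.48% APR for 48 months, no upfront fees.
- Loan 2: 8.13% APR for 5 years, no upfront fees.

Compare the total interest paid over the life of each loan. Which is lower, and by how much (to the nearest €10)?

Loan 1 by €4,870

Loan 1: at 7.48% the monthly rate is 0.0062333, so the payment is 81,000 × 0.0062333 / (1 − 1.0062333^−48) = €1,957.74.
Total interest on Loan 1 = 48 × €1,957.74 − €81,000 = €12,971.52.
Loan 2: monthly rate = 8.13%/12 = 0.0067750; payment = 81,000 × 0.0067750 / (1 − (1+0.0067750)^−60) = €1,647.43.
Total interest on Loan 2 = 60 × €1,647.43 − €81,000 = €17,845.80.
Loan 1 is lower by €4,874.28.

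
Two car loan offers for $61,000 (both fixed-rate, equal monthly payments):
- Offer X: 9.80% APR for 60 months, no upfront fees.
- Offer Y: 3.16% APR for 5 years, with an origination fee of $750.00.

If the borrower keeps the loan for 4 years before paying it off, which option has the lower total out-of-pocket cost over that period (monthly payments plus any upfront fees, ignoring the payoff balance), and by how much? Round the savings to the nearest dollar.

Offer X: at 9.80% the monthly rate is 0.0081667, so the payment is 61,000 × 0.0081667 / (1 − 1.0081667^−60) = $1,290.07.
Offer Y: monthly rate = 3.16%/12 = 0.0026333; payment = 61,000 × 0.0026333 / (1 − (1+0.0026333)^−60) = $1,100.43.
Over 48 months: Offer X costs 48 × $1,290.07 = $61,923.36; Offer Y costs 48 × $1,100.43 + $750.00 = $53,570.64.
Offer Y is cheaper by $61,923.36 − $53,570.64 = $8,352.72.

Offer Y by $8,353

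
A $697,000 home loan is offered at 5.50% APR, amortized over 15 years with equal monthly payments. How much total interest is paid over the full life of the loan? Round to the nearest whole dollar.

Monthly rate = 5.5%/12 = 0.0045833; payment = 697,000 × 0.0045833 / (1 − (1+0.0045833)^−180) = $5,695.07.
Total paid = 180 × $5,695.07 = $1,025,112.60; interest = $1,025,112.60 − $697,000 = $328,112.60.

$328,113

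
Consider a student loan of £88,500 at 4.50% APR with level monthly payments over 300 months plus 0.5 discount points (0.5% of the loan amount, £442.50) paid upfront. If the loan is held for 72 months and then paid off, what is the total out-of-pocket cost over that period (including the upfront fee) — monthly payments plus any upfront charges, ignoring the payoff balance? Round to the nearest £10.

£35,860

Monthly rate = 4.5%/12 = 0.0037500; payment = 88,500 × 0.0037500 / (1 − (1+0.0037500)^−300) = £491.91.
Total outlay = 72 × £491.91 + £442.50 = £35,860.02.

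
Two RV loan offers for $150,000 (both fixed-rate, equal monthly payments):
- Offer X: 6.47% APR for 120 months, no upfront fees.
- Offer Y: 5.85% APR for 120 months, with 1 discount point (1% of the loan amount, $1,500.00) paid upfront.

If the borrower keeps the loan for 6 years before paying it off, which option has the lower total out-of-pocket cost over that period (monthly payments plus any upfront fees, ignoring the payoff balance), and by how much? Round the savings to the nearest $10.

Offer X: monthly rate = 6.47%/12 = 0.0053917; payment = 150,000 × 0.0053917 / (1 − (1+0.0053917)^−120) = $1,700.93.
Offer Y: monthly rate = 5.85%/12 = 0.0048750; payment = 150,000 × 0.0048750 / (1 − (1+0.0048750)^−120) = $1,654.03.
Over 72 months: Offer X costs 72 × $1,700.93 = $122,466.96; Offer Y costs 72 × $1,654.03 + $1,500.00 = $120,590.16.
Offer Y is cheaper by $122,466.96 − $120,590.16 = $1,876.80.

Offer Y by $1,880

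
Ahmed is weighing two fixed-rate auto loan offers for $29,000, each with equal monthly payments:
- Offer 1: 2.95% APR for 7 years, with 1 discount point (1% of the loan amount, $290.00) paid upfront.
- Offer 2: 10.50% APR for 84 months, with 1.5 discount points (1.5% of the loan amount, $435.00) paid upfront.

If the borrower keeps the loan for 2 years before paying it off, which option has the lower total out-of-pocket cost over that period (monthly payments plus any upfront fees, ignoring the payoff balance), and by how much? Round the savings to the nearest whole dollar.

Offer 1 by $2,699

Offer 1: monthly rate = 2.95%/12 = 0.0024583; payment = 29,000 × 0.0024583 / (1 − (1+0.0024583)^−84) = $382.53.
Offer 2: at 10.50% the monthly rate is 0.0087500, so the payment is 29,000 × 0.0087500 / (1 − 1.0087500^−84) = $488.96.
Over 24 months: Offer 1 costs 24 × $382.53 + $290.00 = $9,470.72; Offer 2 costs 24 × $488.96 + $435.00 = $12,170.04.
Offer 1 is cheaper by $12,170.04 − $9,470.72 = $2,699.32.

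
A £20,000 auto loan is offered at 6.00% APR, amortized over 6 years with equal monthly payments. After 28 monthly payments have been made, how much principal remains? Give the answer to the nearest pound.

£13,062

With monthly rate i = 6%/12 = 0.0050000, the balance after k of n payments is P · [(1+i)^n − (1+i)^k] / [(1+i)^n − 1].
(1+0.0050000)^72 = 1.43204428 and (1+0.0050000)^28 = 1.14987261, so the balance is 20,000 × (1.43204428 − 1.14987261) / (1.43204428 − 1) = £13,062.16.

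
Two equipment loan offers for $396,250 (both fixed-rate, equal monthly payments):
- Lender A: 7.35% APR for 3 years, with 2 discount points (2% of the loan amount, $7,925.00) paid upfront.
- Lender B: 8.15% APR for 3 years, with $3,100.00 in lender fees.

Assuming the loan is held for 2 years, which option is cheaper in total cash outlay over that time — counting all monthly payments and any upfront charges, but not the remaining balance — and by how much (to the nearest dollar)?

Lender A: at 7.35% the monthly rate is 0.0061250, so the payment is 396,250 × 0.0061250 / (1 − 1.0061250^−36) = $12,298.56.
Lender B: at 8.15% the monthly rate is 0.0067917, so the payment is 396,250 × 0.0067917 / (1 − 1.0067917^−36) = $12,444.47.
Over 24 months: Lender A costs 24 × $12,298.56 + $7,925.00 = $303,090.44; Lender B costs 24 × $12,444.47 + $3,100.00 = $301,767.28.
Lender B is cheaper by $303,090.44 − $301,767.28 = $1,323.16.

Lender B by $1,323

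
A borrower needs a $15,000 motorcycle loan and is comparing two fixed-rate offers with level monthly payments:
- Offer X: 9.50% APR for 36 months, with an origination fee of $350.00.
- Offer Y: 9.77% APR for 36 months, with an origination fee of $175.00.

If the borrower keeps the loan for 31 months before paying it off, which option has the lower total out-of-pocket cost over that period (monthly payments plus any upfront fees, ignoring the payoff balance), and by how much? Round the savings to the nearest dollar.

Offer Y by $116

Offer X: monthly rate = 9.5%/12 = 0.0079167; payment = 15,000 × 0.0079167 / (1 − (1+0.0079167)^−36) = $480.49.
Offer Y: at 9.77% the monthly rate is 0.0081417, so the payment is 15,000 × 0.0081417 / (1 − 1.0081417^−36) = $482.39.
Over 31 months: Offer X costs 31 × $480.49 + $350.00 = $15,245.19; Offer Y costs 31 × $482.39 + $175.00 = $15,129.09.
Offer Y is cheaper by $15,245.19 − $15,129.09 = $116.10.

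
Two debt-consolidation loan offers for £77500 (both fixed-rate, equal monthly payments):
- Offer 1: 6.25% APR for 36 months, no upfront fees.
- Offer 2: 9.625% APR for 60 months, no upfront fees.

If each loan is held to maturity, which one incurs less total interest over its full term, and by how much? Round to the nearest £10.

Offer 1: at 6.25% the monthly rate is 0.0052083, so the payment is 77,500 × 0.0052083 / (1 − 1.0052083^−36) = £2,366.49.
Total interest on Offer 1 = 36 × £2,366.49 − £77,500 = £7,693.64.
Offer 2: monthly rate = 9.625%/12 = 0.0080208; payment = 77,500 × 0.0080208 / (1 − (1+0.0080208)^−60) = £1,632.38.
Total interest on Offer 2 = 60 × £1,632.38 − £77,500 = £20,442.80.
Offer 1 is lower by £12,749.16.

Offer 1 by £12,750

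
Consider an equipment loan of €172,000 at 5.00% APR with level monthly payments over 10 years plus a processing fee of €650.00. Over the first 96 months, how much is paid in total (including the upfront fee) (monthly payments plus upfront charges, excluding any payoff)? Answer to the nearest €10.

€175,790

At 5.00% the monthly rate is 0.0041667, so the payment is 172,000 × 0.0041667 / (1 − 1.0041667^−120) = €1,824.33.
Total outlay = 96 × €1,824.33 + €650.00 = €175,785.68.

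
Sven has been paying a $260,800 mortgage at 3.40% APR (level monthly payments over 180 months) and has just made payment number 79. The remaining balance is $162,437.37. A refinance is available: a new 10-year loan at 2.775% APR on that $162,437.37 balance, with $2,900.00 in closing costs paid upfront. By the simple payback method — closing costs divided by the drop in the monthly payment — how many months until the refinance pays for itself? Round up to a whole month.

10 months

Current payment = 260,800 × 3.4%/12 / (1 − (1+0.0028333)^−180) = $1,851.63.
Refinanced payment = 162,437.37 × 0.0023125 / (1 − (1+0.0023125)^−120) = $1,551.69.
Monthly savings = $1,851.63 − $1,551.69 = $299.94.
Break-even = $2,900.00 / $299.94 = 9.67 → 10 months.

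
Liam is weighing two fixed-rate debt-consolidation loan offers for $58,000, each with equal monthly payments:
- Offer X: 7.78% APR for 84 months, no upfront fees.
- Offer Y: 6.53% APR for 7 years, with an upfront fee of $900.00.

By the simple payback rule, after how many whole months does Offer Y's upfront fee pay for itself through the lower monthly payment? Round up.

26 months

Offer X: monthly rate = 7.78%/12 = 0.0064833; payment = 58,000 × 0.0064833 / (1 − (1+0.0064833)^−84) = $897.66.
Offer Y: monthly rate = 6.53%/12 = 0.0054417; payment = 58,000 × 0.0054417 / (1 − (1+0.0054417)^−84) = $862.11.
Monthly savings = $897.66 − $862.11 = $35.55.
Break-even = $900.00 / $35.55 = 25.32 → 26 months.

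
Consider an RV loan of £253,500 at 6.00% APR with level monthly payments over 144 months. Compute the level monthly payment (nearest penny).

£2,473.78

Monthly rate = 6%/12 = 0.0050000; payment = 253,500 × 0.0050000 / (1 − (1+0.0050000)^−144) = £2,473.78.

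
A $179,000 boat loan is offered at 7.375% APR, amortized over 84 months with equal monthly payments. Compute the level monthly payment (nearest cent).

Monthly rate = 7.375%/12 = 0.0061458; payment = 179,000 × 0.0061458 / (1 − (1+0.0061458)^−84) = $2,734.52.

$2,734.52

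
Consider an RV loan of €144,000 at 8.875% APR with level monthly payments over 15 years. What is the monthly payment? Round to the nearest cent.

At 8.875% the monthly rate is 0.0073958, so the payment is 144,000 × 0.0073958 / (1 − 1.0073958^−180) = €1,449.86.

€1,449.86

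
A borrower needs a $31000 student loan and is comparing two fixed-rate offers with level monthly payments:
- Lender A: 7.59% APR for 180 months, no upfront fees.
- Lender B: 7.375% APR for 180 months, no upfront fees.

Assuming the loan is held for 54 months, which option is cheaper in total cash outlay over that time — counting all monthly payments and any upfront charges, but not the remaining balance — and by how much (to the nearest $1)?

Lender A: at 7.59% the monthly rate is 0.0063250, so the payment is 31,000 × 0.0063250 / (1 − 1.0063250^−180) = $288.96.
Lender B: at 7.375% the monthly rate is 0.0061458, so the payment is 31,000 × 0.0061458 / (1 − 1.0061458^−180) = $285.18.
Over 54 months: Lender A costs 54 × $288.96 = $15,603.84; Lender B costs 54 × $285.18 = $15,399.72.
Lender B is cheaper by $15,603.84 − $15,399.72 = $204.12.

Lender B by $204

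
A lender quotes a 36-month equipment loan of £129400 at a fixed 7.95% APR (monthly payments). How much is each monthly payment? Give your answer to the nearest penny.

£4,051.94

At 7.95% the monthly rate is 0.0066250, so the payment is 129,400 × 0.0066250 / (1 − 1.0066250^−36) = £4,051.94.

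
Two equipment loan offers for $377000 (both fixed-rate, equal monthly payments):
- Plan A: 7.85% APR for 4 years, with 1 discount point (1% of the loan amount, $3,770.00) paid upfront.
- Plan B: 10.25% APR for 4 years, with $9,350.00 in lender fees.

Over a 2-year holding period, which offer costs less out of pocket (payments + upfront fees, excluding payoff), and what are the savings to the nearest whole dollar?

Plan A by $15,897

Plan A: monthly rate = 7.85%/12 = 0.0065417; payment = 377,000 × 0.0065417 / (1 − (1+0.0065417)^−48) = $9,177.15.
Plan B: monthly rate = 10.25%/12 = 0.0085417; payment = 377,000 × 0.0085417 / (1 − (1+0.0085417)^−48) = $9,607.02.
Over 24 months: Plan A costs 24 × $9,177.15 + $3,770.00 = $224,021.60; Plan B costs 24 × $9,607.02 + $9,350.00 = $239,918.48.
Plan A is cheaper by $239,918.48 − $224,021.60 = $15,896.88.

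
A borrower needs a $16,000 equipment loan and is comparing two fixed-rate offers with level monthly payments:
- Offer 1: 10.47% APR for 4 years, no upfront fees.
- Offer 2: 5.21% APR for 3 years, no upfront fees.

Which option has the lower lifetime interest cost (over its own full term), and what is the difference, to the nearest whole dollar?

Offer 1: monthly rate = 10.47%/12 = 0.0087250; payment = 16,000 × 0.0087250 / (1 − (1+0.0087250)^−48) = $409.42.
Total interest on Offer 1 = 48 × $409.42 − $16,000 = $3,652.16.
Offer 2: at 5.21% the monthly rate is 0.0043417, so the payment is 16,000 × 0.0043417 / (1 − 1.0043417^−36) = $481.04.
Total interest on Offer 2 = 36 × $481.04 − $16,000 = $1,317.44.
Offer 2 is lower by $2,334.72.

Offer 2 by $2,335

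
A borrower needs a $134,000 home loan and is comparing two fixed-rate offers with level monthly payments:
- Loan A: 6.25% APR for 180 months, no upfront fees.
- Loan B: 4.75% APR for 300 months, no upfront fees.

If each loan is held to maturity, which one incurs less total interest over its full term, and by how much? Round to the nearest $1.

Loan A by $22,377

Loan A: monthly rate = 6.25%/12 = 0.0052083; payment = 134,000 × 0.0052083 / (1 − (1+0.0052083)^−180) = $1,148.95.
Total interest on Loan A = 180 × $1,148.95 − $134,000 = $72,811.00.
Loan B: at 4.75% the monthly rate is 0.0039583, so the payment is 134,000 × 0.0039583 / (1 − 1.0039583^−300) = $763.96.
Total interest on Loan B = 300 × $763.96 − $134,000 = $95,188.00.
Loan A is lower by $22,377.00.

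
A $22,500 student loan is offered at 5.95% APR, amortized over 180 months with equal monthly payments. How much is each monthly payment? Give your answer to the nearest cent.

$189.26

At 5.95% the monthly rate is 0.0049583, so the payment is 22,500 × 0.0049583 / (1 − 1.0049583^−180) = $189.26.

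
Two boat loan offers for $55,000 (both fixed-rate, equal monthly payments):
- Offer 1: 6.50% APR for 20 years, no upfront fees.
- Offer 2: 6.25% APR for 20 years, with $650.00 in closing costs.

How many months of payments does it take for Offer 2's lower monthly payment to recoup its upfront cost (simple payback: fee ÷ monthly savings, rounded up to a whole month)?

81 months

Offer 1: monthly rate = 6.5%/12 = 0.0054167; payment = 55,000 × 0.0054167 / (1 − (1+0.0054167)^−240) = $410.07.
Offer 2: monthly rate = 6.25%/12 = 0.0052083; payment = 55,000 × 0.0052083 / (1 − (1+0.0052083)^−240) = $402.01.
Monthly savings = $410.07 − $402.01 = $8.06.
Break-even = $650.00 / $8.06 = 80.65 → 81 months.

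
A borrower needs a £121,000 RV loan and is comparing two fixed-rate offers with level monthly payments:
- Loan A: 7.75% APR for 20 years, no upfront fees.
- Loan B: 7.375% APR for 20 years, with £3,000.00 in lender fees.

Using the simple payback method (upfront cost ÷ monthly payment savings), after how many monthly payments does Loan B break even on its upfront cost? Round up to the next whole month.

Loan A: monthly rate = 7.75%/12 = 0.0064583; payment = 121,000 × 0.0064583 / (1 − (1+0.0064583)^−240) = £993.35.
Loan B: at 7.375% the monthly rate is 0.0061458, so the payment is 121,000 × 0.0061458 / (1 − 1.0061458^−240) = £965.54.
Monthly savings = £993.35 − £965.54 = £27.81.
Break-even = £3,000.00 / £27.81 = 107.87 → 108 months.

108 months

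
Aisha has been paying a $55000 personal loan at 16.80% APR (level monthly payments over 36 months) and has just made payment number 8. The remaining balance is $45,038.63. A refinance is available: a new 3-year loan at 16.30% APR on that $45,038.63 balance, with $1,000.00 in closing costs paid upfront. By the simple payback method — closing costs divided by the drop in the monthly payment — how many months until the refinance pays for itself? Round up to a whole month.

Current payment = 55,000 × 16.8%/12 / (1 − (1+0.0140000)^−36) = $1,955.43.
Refinanced payment = 45,038.63 × 0.0135833 / (1 − (1+0.0135833)^−36) = $1,590.10.
Monthly savings = $1,955.43 − $1,590.10 = $365.33.
Break-even = $1,000.00 / $365.33 = 2.74 → 3 months.

3 months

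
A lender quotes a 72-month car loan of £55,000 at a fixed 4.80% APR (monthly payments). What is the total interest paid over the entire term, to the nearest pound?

Monthly rate = 4.8%/12 = 0.0040000; payment = 55,000 × 0.0040000 / (1 − (1+0.0040000)^−72) = £880.68.
Total paid = 72 × £880.68 = £63,408.96; interest = £63,408.96 − £55,000 = £8,408.96.

£8,409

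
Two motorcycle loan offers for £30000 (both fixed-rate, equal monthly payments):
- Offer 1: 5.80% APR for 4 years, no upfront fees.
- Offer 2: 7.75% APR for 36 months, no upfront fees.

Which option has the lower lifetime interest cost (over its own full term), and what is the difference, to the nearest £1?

Offer 1: at 5.80% the monthly rate is 0.0048333, so the payment is 30,000 × 0.0048333 / (1 − 1.0048333^−48) = £701.80.
Total interest on Offer 1 = 48 × £701.80 − £30,000 = £3,686.40.
Offer 2: monthly rate = 7.75%/12 = 0.0064583; payment = 30,000 × 0.0064583 / (1 − (1+0.0064583)^−36) = £936.63.
Total interest on Offer 2 = 36 × £936.63 − £30,000 = £3,718.68.
Offer 1 is lower by £32.28.

Offer 1 by £32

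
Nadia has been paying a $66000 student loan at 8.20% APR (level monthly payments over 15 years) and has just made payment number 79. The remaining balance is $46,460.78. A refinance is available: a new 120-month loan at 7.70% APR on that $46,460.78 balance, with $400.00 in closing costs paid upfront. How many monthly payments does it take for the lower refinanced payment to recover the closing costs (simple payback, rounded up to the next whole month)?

Current payment = 66,000 × 8.2%/12 / (1 − (1+0.0068333)^−180) = $638.37.
Refinanced payment = 46,460.78 × 0.0064167 / (1 − (1+0.0064167)^−120) = $556.36.
Monthly savings = $638.37 − $556.36 = $82.01.
Break-even = $400.00 / $82.01 = 4.88 → 5 months.

5 months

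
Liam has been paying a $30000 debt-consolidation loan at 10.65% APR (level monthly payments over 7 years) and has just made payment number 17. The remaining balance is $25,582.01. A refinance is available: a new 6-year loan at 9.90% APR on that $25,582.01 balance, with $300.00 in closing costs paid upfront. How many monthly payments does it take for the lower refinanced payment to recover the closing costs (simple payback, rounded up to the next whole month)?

9 months

Current payment = 30,000 × 10.65%/12 / (1 − (1+0.0088750)^−84) = $508.17.
Refinanced payment = 25,582.01 × 0.0082500 / (1 − (1+0.0082500)^−72) = $472.64.
Monthly savings = $508.17 − $472.64 = $35.53.
Break-even = $300.00 / $35.53 = 8.44 → 9 months.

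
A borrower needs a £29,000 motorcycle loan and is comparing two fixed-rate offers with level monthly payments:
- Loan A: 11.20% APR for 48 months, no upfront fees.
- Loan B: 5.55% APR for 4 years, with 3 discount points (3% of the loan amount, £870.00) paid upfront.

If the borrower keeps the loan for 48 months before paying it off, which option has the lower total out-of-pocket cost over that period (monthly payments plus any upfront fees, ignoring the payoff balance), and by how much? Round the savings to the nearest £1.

Loan A: monthly rate = 11.2%/12 = 0.0093333; payment = 29,000 × 0.0093333 / (1 − (1+0.0093333)^−48) = £752.34.
Loan B: at 5.55% the monthly rate is 0.0046250, so the payment is 29,000 × 0.0046250 / (1 − 1.0046250^−48) = £675.10.
Over 48 months: Loan A costs 48 × £752.34 = £36,112.32; Loan B costs 48 × £675.10 + £870.00 = £33,274.80.
Loan B is cheaper by £36,112.32 − £33,274.80 = £2,837.52.

Loan B by £2,838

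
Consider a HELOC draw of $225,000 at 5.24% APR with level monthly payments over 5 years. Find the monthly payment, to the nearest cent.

$4,270.81

Monthly rate = 5.24%/12 = 0.0043667; payment = 225,000 × 0.0043667 / (1 − (1+0.0043667)^−60) = $4,270.81.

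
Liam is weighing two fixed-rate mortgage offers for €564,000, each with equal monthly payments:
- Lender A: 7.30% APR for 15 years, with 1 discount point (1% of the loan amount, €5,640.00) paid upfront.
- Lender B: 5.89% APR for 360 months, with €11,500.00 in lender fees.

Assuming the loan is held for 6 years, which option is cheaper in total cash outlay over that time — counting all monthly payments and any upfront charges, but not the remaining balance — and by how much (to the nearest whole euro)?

Lender A: at 7.30% the monthly rate is 0.0060833, so the payment is 564,000 × 0.0060833 / (1 − 1.0060833^−180) = €5,164.46.
Lender B: monthly rate = 5.89%/12 = 0.0049083; payment = 564,000 × 0.0049083 / (1 − (1+0.0049083)^−360) = €3,341.68.
Over 72 months: Lender A costs 72 × €5,164.46 + €5,640.00 = €377,481.12; Lender B costs 72 × €3,341.68 + €11,500.00 = €252,100.96.
Lender B is cheaper by €377,481.12 − €252,100.96 = €125,380.16.

Lender B by €125,380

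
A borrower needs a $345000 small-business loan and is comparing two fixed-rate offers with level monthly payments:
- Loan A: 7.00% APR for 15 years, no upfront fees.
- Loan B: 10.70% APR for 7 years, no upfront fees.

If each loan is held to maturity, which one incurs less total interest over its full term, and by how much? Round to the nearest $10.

Loan A: monthly rate = 7%/12 = 0.0058333; payment = 345,000 × 0.0058333 / (1 − (1+0.0058333)^−180) = $3,100.96.
Total interest on Loan A = 180 × $3,100.96 − $345,000 = $213,172.80.
Loan B: monthly rate = 10.7%/12 = 0.0089167; payment = 345,000 × 0.0089167 / (1 − (1+0.0089167)^−84) = $5,852.96.
Total interest on Loan B = 84 × $5,852.96 − $345,000 = $146,648.64.
Loan B is lower by $66,524.16.

Loan B by $66,520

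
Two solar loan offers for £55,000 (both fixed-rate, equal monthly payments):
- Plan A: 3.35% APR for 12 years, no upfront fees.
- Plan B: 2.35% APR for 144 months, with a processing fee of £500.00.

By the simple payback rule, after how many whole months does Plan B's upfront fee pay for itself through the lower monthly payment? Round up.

20 months

Plan A: monthly rate = 3.35%/12 = 0.0027917; payment = 55,000 × 0.0027917 / (1 − (1+0.0027917)^−144) = £464.37.
Plan B: at 2.35% the monthly rate is 0.0019583, so the payment is 55,000 × 0.0019583 / (1 − 1.0019583^−144) = £438.70.
Monthly savings = £464.37 − £438.70 = £25.67.
Break-even = £500.00 / £25.67 = 19.48 → 20 months.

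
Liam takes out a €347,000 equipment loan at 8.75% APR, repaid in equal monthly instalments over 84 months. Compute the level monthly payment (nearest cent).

€5,538.98

Monthly rate = 8.75%/12 = 0.0072917; payment = 347,000 × 0.0072917 / (1 − (1+0.0072917)^−84) = €5,538.98.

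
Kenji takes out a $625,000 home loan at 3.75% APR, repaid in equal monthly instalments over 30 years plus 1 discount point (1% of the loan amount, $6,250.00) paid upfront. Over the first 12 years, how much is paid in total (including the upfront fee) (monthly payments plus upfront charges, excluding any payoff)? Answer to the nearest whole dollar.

Monthly rate = 3.75%/12 = 0.0031250; payment = 625,000 × 0.0031250 / (1 − (1+0.0031250)^−360) = $2,894.47.
Total outlay = 144 × $2,894.47 + $6,250.00 = $423,053.68.

$423,054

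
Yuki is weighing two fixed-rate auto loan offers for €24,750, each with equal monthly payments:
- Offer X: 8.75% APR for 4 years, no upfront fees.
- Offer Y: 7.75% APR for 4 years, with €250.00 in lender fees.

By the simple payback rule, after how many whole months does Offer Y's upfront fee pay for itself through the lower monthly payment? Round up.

22 months

Offer X: at 8.75% the monthly rate is 0.0072917, so the payment is 24,750 × 0.0072917 / (1 − 1.0072917^−48) = €612.97.
Offer Y: monthly rate = 7.75%/12 = 0.0064583; payment = 24,750 × 0.0064583 / (1 − (1+0.0064583)^−48) = €601.32.
Monthly savings = €612.97 − €601.32 = €11.65.
Break-even = €250.00 / €11.65 = 21.46 → 22 months.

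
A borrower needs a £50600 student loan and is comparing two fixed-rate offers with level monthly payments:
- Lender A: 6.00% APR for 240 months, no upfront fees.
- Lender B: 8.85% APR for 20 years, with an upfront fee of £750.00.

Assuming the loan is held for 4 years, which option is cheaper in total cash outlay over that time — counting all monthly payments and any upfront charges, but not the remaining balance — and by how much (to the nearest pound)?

Lender A: monthly rate = 6%/12 = 0.0050000; payment = 50,600 × 0.0050000 / (1 − (1+0.0050000)^−240) = £362.51.
Lender B: monthly rate = 8.85%/12 = 0.0073750; payment = 50,600 × 0.0073750 / (1 − (1+0.0073750)^−240) = £450.39.
Over 48 months: Lender A costs 48 × £362.51 = £17,400.48; Lender B costs 48 × £450.39 + £750.00 = £22,368.72.
Lender A is cheaper by £22,368.72 − £17,400.48 = £4,968.24.

Lender A by £4,968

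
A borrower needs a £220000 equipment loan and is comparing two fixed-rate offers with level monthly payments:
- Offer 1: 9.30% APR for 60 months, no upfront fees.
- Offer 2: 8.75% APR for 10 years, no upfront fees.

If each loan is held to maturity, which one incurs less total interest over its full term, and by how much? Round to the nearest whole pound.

Offer 1: at 9.30% the monthly rate is 0.0077500, so the payment is 220,000 × 0.0077500 / (1 − 1.0077500^−60) = £4,598.94.
Total interest on Offer 1 = 60 × £4,598.94 − £220,000 = £55,936.40.
Offer 2: at 8.75% the monthly rate is 0.0072917, so the payment is 220,000 × 0.0072917 / (1 − 1.0072917^−120) = £2,757.19.
Total interest on Offer 2 = 120 × £2,757.19 − £220,000 = £110,862.80.
Offer 1 is lower by £54,926.40.

Offer 1 by £54,926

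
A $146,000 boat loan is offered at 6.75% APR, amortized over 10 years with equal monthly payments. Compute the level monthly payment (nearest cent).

At 6.75% the monthly rate is 0.0056250, so the payment is 146,000 × 0.0056250 / (1 − 1.0056250^−120) = $1,676.43.

$1,676.43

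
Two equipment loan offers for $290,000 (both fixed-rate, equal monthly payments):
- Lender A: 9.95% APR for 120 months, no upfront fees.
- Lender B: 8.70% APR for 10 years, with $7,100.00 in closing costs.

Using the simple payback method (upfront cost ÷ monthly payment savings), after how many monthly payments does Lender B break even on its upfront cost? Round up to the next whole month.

Lender A: at 9.95% the monthly rate is 0.0082917, so the payment is 290,000 × 0.0082917 / (1 − 1.0082917^−120) = $3,824.35.
Lender B: monthly rate = 8.7%/12 = 0.0072500; payment = 290,000 × 0.0072500 / (1 − (1+0.0072500)^−120) = $3,626.68.
Monthly savings = $3,824.35 − $3,626.68 = $197.67.
Break-even = $7,100.00 / $197.67 = 35.92 → 36 months.

36 months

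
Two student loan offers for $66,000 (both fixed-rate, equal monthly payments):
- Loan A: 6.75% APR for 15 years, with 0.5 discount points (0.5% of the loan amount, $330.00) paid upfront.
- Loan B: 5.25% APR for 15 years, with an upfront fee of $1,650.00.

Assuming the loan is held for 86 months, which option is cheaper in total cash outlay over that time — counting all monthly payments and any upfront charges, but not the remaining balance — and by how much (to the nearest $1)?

Loan B by $3,279

Loan A: monthly rate = 6.75%/12 = 0.0056250; payment = 66,000 × 0.0056250 / (1 − (1+0.0056250)^−180) = $584.04.
Loan B: monthly rate = 5.25%/12 = 0.0043750; payment = 66,000 × 0.0043750 / (1 − (1+0.0043750)^−180) = $530.56.
Over 86 months: Loan A costs 86 × $584.04 + $330.00 = $50,557.44; Loan B costs 86 × $530.56 + $1,650.00 = $47,278.16.
Loan B is cheaper by $50,557.44 − $47,278.16 = $3,279.28.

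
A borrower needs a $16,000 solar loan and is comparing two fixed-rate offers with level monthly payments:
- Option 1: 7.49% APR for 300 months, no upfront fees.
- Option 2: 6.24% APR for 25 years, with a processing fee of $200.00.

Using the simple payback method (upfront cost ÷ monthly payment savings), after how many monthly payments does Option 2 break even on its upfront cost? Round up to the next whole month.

Option 1: at 7.49% the monthly rate is 0.0062417, so the payment is 16,000 × 0.0062417 / (1 − 1.0062417^−300) = $118.13.
Option 2: at 6.24% the monthly rate is 0.0052000, so the payment is 16,000 × 0.0052000 / (1 − 1.0052000^−300) = $105.45.
Monthly savings = $118.13 − $105.45 = $12.68.
Break-even = $200.00 / $12.68 = 15.77 → 16 months.

16 months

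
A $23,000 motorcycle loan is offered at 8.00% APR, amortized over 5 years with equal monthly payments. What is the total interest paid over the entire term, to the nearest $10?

$4,980

At 8.00% the monthly rate is 0.0066667, so the payment is 23,000 × 0.0066667 / (1 − 1.0066667^−60) = $466.36.
Total paid = 60 × $466.36 = $27,981.60; interest = $27,981.60 − $23,000 = $4,981.60.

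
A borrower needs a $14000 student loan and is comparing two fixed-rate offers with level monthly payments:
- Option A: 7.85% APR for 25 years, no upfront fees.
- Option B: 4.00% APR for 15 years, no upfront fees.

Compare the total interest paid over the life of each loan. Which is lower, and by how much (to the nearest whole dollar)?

Option B by $13,360

Option A: monthly rate = 7.85%/12 = 0.0065417; payment = 14,000 × 0.0065417 / (1 − (1+0.0065417)^−300) = $106.67.
Total interest on Option A = 300 × $106.67 − $14,000 = $18,001.00.
Option B: at 4.00% the monthly rate is 0.0033333, so the payment is 14,000 × 0.0033333 / (1 − 1.0033333^−180) = $103.56.
Total interest on Option B = 180 × $103.56 − $14,000 = $4,640.80.
Option B is lower by $13,360.20.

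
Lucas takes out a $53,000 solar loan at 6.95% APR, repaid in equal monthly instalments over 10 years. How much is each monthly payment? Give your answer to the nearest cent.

$614.01

At 6.95% the monthly rate is 0.0057917, so the payment is 53,000 × 0.0057917 / (1 − 1.0057917^−120) = $614.01.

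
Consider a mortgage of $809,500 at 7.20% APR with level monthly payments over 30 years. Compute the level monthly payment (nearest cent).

$5,494.79

Monthly rate = 7.2%/12 = 0.0060000; payment = 809,500 × 0.0060000 / (1 − (1+0.0060000)^−360) = $5,494.79.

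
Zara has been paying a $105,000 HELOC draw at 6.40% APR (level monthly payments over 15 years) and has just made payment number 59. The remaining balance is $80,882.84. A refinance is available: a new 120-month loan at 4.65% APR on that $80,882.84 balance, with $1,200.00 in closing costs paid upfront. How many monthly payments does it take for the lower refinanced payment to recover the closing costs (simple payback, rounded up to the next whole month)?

Current payment = 105,000 × 6.4%/12 / (1 − (1+0.0053333)^−180) = $908.90.
Refinanced payment = 80,882.84 × 0.0038750 / (1 − (1+0.0038750)^−120) = $844.12.
Monthly savings = $908.90 − $844.12 = $64.78.
Break-even = $1,200.00 / $64.78 = 18.52 → 19 months.

19 months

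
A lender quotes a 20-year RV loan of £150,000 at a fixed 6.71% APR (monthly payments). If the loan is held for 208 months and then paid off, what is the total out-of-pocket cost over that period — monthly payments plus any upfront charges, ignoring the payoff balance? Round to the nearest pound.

Monthly rate = 6.71%/12 = 0.0055917; payment = 150,000 × 0.0055917 / (1 − (1+0.0055917)^−240) = £1,136.98.
Total outlay = 208 × £1,136.98 = £236,491.84.

£236,492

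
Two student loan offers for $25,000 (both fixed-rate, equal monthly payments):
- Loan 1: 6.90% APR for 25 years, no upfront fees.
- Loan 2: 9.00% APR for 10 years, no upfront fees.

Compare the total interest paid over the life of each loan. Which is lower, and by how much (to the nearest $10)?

Loan 1: monthly rate = 6.9%/12 = 0.0057500; payment = 25,000 × 0.0057500 / (1 − (1+0.0057500)^−300) = $175.10.
Total interest on Loan 1 = 300 × $175.10 − $25,000 = $27,530.00.
Loan 2: monthly rate = 9%/12 = 0.0075000; payment = 25,000 × 0.0075000 / (1 − (1+0.0075000)^−120) = $316.69.
Total interest on Loan 2 = 120 × $316.69 − $25,000 = $13,002.80.
Loan 2 is lower by $14,527.20.

Loan 2 by $14,530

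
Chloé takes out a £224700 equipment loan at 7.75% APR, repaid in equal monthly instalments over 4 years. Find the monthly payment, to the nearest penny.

Monthly rate = 7.75%/12 = 0.0064583; payment = 224,700 × 0.0064583 / (1 − (1+0.0064583)^−48) = £5,459.25.

£5,459.25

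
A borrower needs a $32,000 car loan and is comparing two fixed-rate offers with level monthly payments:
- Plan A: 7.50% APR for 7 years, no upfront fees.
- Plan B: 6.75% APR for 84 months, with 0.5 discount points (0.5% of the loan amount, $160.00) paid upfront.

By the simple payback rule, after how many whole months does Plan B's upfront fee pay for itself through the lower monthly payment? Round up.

14 months

Plan A: monthly rate = 7.5%/12 = 0.0062500; payment = 32,000 × 0.0062500 / (1 − (1+0.0062500)^−84) = $490.82.
Plan B: at 6.75% the monthly rate is 0.0056250, so the payment is 32,000 × 0.0056250 / (1 − 1.0056250^−84) = $479.06.
Monthly savings = $490.82 − $479.06 = $11.76.
Break-even = $160.00 / $11.76 = 13.61 → 14 months.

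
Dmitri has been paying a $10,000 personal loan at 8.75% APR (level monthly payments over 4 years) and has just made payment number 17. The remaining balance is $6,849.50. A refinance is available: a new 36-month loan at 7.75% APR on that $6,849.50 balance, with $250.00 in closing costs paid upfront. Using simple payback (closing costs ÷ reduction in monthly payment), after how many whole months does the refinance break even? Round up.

8 months

Current payment = 10,000 × 8.75%/12 / (1 − (1+0.0072917)^−48) = $247.67.
Refinanced payment = 6,849.50 × 0.0064583 / (1 − (1+0.0064583)^−36) = $213.85.
Monthly savings = $247.67 − $213.85 = $33.82.
Break-even = $250.00 / $33.82 = 7.39 → 8 months.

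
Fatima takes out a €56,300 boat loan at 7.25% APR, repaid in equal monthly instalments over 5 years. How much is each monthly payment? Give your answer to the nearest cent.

€1,121.46

Monthly rate = 7.25%/12 = 0.0060417; payment = 56,300 × 0.0060417 / (1 − (1+0.0060417)^−60) = €1,121.46.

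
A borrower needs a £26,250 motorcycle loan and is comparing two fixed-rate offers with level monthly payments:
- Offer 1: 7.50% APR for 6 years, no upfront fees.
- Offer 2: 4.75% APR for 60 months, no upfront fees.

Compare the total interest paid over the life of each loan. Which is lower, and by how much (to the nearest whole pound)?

Offer 1: monthly rate = 7.5%/12 = 0.0062500; payment = 26,250 × 0.0062500 / (1 − (1+0.0062500)^−72) = £453.87.
Total interest on Offer 1 = 72 × £453.87 − £26,250 = £6,428.64.
Offer 2: monthly rate = 4.75%/12 = 0.0039583; payment = 26,250 × 0.0039583 / (1 − (1+0.0039583)^−60) = £492.37.
Total interest on Offer 2 = 60 × £492.37 − £26,250 = £3,292.20.
Offer 2 is lower by £3,136.44.

Offer 2 by £3,136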